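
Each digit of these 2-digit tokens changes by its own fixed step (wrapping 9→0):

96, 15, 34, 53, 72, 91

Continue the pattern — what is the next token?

10

First digit — +2 each step, mod 10: 9, 1, 3, 5, 7, 9 → 1.
Second digit: −1 each step, mod 10, so 6, 5, 4, 3, 2, 1 → 0.
Putting it together: 10.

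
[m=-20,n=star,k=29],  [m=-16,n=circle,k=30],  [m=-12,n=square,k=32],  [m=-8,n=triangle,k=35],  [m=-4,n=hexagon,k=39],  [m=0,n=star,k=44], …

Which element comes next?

M: +4 each step, so -20, -16, -12, -8, -4, 0 → 4.
N — repeats star → circle → square → triangle → hexagon: star, circle, square, triangle, hexagon, star → circle.
K: differences are 1, 2, 3, … (increasing by 1 each time), so 29, 30, 32, 35, 39, 44 → 50.
Putting it together: [m=4,n=circle,k=50].

[m=4,n=circle,k=50]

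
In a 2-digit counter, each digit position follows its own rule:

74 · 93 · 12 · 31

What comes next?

50

First digit: +2 each step, mod 10, so 7, 9, 1, 3 → 5.
Second digit — −1 each step, mod 10: 4, 3, 2, 1 → 0.
Putting it together: 50.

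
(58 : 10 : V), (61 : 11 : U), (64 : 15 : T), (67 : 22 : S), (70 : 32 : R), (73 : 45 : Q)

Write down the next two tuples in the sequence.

(76 : 61 : P), (79 : 80 : O)

First component goes 58, 61, 64, 67, 70, 73 → 76 → 79 (+3 each step).
Second component goes 10, 11, 15, 22, 32, 45 → 61 → 80 (differences are 1, 4, 7, … (increasing by 3 each time)).
For the letter, letters move back 1 place in the alphabet: V, U, T, S, R, Q → P → O.
So the next two tuples are (76 : 61 : P) and (79 : 80 : O).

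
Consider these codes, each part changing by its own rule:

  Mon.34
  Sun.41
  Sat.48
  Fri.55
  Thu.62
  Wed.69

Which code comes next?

Tue.76

Day — runs backward through the weekdays Mon→Sun: Mon, Sun, Sat, Fri, Thu, Wed → Tue.
Second component: +7 each step, so 34, 41, 48, 55, 62, 69 → 76.
So the next code is Tue.76.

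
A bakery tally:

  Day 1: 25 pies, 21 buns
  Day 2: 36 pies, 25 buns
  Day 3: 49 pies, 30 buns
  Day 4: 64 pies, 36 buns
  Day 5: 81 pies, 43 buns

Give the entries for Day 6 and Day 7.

Pies goes 25, 36, 49, 64, 81 → 100 → 121 (perfect squares: 5², 6², 7², …).
Buns: differences are 4, 5, 6, … (increasing by 1 each time); 21, 25, 30, 36, 43 → 51 → 60.
So the next two lines are 100 pies, 51 buns and 121 pies, 60 buns.

100 pies, 51 buns; 121 pies, 60 buns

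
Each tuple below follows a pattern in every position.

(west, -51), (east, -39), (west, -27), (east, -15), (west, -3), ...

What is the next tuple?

Direction: west, east, west, east, west → east (alternates west ↔ east).
Second slot: +12 each step, so -51, -39, -27, -15, -3 → 9.
So the next tuple is (east, 9).

(east, 9)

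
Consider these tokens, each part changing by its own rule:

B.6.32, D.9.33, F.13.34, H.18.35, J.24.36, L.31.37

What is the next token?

N.39.38

Letter — letters move forward 2 places in the alphabet: B, D, F, H, J, L → N.
Second component: differences are 3, 4, 5, … (increasing by 1 each time), so 6, 9, 13, 18, 24, 31 → 39.
Third component: +1 each step; 32, 33, 34, 35, 36, 37 → 38.
So the next token is N.39.38.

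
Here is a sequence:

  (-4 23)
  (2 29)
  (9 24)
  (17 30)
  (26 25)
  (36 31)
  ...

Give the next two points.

(47 26), (59 32)

First entry: -4, 2, 9, 17, 26, 36 → 47 → 59 (differences are 6, 7, 8, … (increasing by 1 each time)).
Second entry: alternating steps +6, −5, +6, −5, …, so 23, 29, 24, 30, 25, 31 → 26 → 32.
Putting the parts together: (47 26) and then (59 32).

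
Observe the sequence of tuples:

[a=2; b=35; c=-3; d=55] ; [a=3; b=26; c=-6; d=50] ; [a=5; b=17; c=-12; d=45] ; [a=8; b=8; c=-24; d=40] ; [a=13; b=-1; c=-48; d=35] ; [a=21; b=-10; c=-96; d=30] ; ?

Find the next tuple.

[a=34; b=-19; c=-192; d=25]

A: 2, 3, 5, 8, 13, 21 → 34 (each term is the sum of the two before it).
B: −9 each step; 35, 26, 17, 8, -1, -10 → -19.
C goes -3, -6, -12, -24, -48, -96 → -192 (×2 each step).
D: −5 each step; 55, 50, 45, 40, 35, 30 → 25.
Combining the parts gives [a=34; b=-19; c=-192; d=25].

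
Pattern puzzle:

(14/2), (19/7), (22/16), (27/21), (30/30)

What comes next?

(35/35)

First component: alternating steps +5, +3, +5, +3, …, so 14, 19, 22, 27, 30 → 35.
Second component: alternating steps +5, +9, +5, +9, …; 2, 7, 16, 21, 30 → 35.
Putting it together: (35/35).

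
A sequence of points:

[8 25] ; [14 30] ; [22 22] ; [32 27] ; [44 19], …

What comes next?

First component goes 8, 14, 22, 32, 44 → 58 (differences are 6, 8, 10, … (increasing by 2 each time)).
Second component — alternating steps +5, −8, +5, −8, …: 25, 30, 22, 27, 19 → 24.
Combining the parts gives [58 24].

[58 24]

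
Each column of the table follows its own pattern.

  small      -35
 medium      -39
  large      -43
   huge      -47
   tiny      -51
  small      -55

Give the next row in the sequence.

medium  -59

For the size, repeats small → medium → large → huge → tiny: small, medium, large, huge, tiny, small → medium.
For the second component, −4 each step: -35, -39, -43, -47, -51, -55 → -59.
So the next row is medium  -59.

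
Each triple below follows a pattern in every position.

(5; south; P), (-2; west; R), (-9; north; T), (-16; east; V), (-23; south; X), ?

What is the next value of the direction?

west

Direction — repeats south → west → north → east: south, west, north, east, south → west.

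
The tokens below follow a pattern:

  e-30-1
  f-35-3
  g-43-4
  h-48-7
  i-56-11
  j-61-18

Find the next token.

Letter: letters move forward 1 place in the alphabet; e, f, g, h, i, j → k.
Second component: 30, 35, 43, 48, 56, 61 → 69 (alternating steps +5, +8, +5, +8, …).
Third component: each term is the sum of the two before it; 1, 3, 4, 7, 11, 18 → 29.
So the next token is k-69-29.

k-69-29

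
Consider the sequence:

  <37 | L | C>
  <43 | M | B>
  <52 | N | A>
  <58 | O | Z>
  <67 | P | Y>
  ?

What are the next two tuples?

<73 | Q | X>, <82 | R | W>

First slot: alternating steps +6, +9, +6, +9, …, so 37, 43, 52, 58, 67 → 73 → 82.
First letter: letters move forward 1 place in the alphabet; L, M, N, O, P → Q → R.
Second letter goes C, B, A, Z, Y → X → W (letters move back 1 place in the alphabet, wrapping A→Z).
So the next two tuples are <73 | Q | X> and <82 | R | W>.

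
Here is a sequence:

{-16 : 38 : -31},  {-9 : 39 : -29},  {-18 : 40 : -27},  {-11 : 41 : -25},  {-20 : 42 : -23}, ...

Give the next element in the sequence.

{-13 : 43 : -21}

First component: alternating steps +7, −9, +7, −9, …, so -16, -9, -18, -11, -20 → -13.
Second component goes 38, 39, 40, 41, 42 → 43 (+1 each step).
Third component: +2 each step; -31, -29, -27, -25, -23 → -21.
Putting it together: {-13 : 43 : -21}.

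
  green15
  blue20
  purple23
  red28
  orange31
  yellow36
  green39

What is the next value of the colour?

Colour: repeats green → blue → purple → red → orange → yellow, so green, blue, purple, red, orange, yellow, green → blue.
Second component — alternating steps +5, +3, +5, +3, …: 15, 20, 23, 28, 31, 36, 39 → 44.

blue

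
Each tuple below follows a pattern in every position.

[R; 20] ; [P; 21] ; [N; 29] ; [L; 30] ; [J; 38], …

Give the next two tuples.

[H; 39], [F; 47]

Letter: letters move back 2 places in the alphabet; R, P, N, L, J → H → F.
For the second value, alternating steps +1, +8, +1, +8, …: 20, 21, 29, 30, 38 → 39 → 47.
Putting the parts together: [H; 39] and then [F; 47].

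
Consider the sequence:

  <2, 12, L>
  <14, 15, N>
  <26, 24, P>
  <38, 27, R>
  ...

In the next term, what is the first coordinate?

First coordinate: 2, 14, 26, 38 → 50 (+12 each step).

50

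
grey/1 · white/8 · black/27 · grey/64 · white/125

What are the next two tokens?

black/216 then grey/343

Shade: repeats grey → white → black, so grey, white, black, grey, white → black → grey.
For the second component, perfect cubes: 1³, 2³, 3³, …: 1, 8, 27, 64, 125 → 216 → 343.
Putting the parts together: black/216 and then grey/343.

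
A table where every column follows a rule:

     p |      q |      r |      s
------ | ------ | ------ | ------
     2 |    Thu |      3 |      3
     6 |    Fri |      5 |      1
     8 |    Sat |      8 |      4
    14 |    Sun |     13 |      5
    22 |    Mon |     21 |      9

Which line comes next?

36  Tue  34  14

Column p — each term is the sum of the two before it: 2, 6, 8, 14, 22 → 36.
Column q: runs through the weekdays Mon→Sun; Thu, Fri, Sat, Sun, Mon → Tue.
For the column r, each term is the sum of the two before it: 3, 5, 8, 13, 21 → 34.
Column s — each term is the sum of the two before it: 3, 1, 4, 5, 9 → 14.
So the next line is 36  Tue  34  14.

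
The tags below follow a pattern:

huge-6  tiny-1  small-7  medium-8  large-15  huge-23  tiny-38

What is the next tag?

small-61

Size — repeats huge → tiny → small → medium → large: huge, tiny, small, medium, large, huge, tiny → small.
Second component: 6, 1, 7, 8, 15, 23, 38 → 61 (each term is the sum of the two before it).
So the next tag is small-61.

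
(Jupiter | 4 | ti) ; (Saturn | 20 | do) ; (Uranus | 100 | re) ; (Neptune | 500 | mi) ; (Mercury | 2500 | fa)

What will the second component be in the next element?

12500

Second component — ×5 each step: 4, 20, 100, 500, 2500 → 12500.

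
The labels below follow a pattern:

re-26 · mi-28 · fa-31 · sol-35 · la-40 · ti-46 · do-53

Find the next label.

re-61

Note goes re, mi, fa, sol, la, ti, do → re (runs through the solfège scale do→ti).
Second component — differences are 2, 3, 4, … (increasing by 1 each time): 26, 28, 31, 35, 40, 46, 53 → 61.
So the next label is re-61.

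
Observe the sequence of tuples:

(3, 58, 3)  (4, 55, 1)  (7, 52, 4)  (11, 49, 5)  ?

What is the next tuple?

First entry — each term is the sum of the two before it: 3, 4, 7, 11 → 18.
Second entry — −3 each step: 58, 55, 52, 49 → 46.
Third entry: each term is the sum of the two before it, so 3, 1, 4, 5 → 9.
Putting it together: (18, 46, 9).

(18, 46, 9)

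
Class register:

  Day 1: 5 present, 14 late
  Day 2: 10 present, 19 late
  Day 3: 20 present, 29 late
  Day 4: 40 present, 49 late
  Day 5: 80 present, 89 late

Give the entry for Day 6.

160 present, 169 late

Present: ×2 each step, so 5, 10, 20, 40, 80 → 160.
Late: always 9 more than the present; 14, 19, 29, 49, 89 → 169.
Putting it together: 160 present, 169 late.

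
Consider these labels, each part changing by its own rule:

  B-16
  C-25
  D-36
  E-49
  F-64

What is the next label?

Letter goes B, C, D, E, F → G (letters move forward 1 place in the alphabet).
Second component: perfect squares: 4², 5², 6², …, so 16, 25, 36, 49, 64 → 81.
Combining the parts gives G-81.

G-81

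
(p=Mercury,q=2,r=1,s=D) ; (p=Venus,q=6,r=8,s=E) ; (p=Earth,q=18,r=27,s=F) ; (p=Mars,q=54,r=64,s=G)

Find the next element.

For the p, runs through the planets Mercury→Neptune: Mercury, Venus, Earth, Mars → Jupiter.
Q — ×3 each step: 2, 6, 18, 54 → 162.
R goes 1, 8, 27, 64 → 125 (perfect cubes: 1³, 2³, 3³, …).
S goes D, E, F, G → H (letters move forward 1 place in the alphabet).
Combining the parts gives (p=Jupiter,q=162,r=125,s=H).

(p=Jupiter,q=162,r=125,s=H)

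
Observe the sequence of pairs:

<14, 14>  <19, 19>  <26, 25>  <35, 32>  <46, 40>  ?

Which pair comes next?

First coordinate: differences are 5, 7, 9, … (increasing by 2 each time), so 14, 19, 26, 35, 46 → 59.
Second coordinate — differences are 5, 6, 7, … (increasing by 1 each time): 14, 19, 25, 32, 40 → 49.
Combining the parts gives <59, 49>.

<59, 49>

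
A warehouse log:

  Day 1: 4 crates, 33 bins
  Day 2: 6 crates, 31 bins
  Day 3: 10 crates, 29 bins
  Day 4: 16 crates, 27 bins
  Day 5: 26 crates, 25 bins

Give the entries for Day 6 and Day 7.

Crates: 4, 6, 10, 16, 26 → 42 → 68 (each term is the sum of the two before it).
Bins — −2 each step: 33, 31, 29, 27, 25 → 23 → 21.
So the next two records are 42 crates, 23 bins and 68 crates, 21 bins.

42 crates, 23 bins; 68 crates, 21 bins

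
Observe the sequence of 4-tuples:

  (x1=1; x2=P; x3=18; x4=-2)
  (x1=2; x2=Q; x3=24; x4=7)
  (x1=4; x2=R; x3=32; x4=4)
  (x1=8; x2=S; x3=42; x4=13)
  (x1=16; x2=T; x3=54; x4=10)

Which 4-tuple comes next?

(x1=32; x2=U; x3=68; x4=19)

X1 goes 1, 2, 4, 8, 16 → 32 (×2 each step).
For the x2, letters move forward 1 place in the alphabet: P, Q, R, S, T → U.
X3: 18, 24, 32, 42, 54 → 68 (differences are 6, 8, 10, … (increasing by 2 each time)).
X4 goes -2, 7, 4, 13, 10 → 19 (alternating steps +9, −3, +9, −3, …).
Putting it together: (x1=32; x2=U; x3=68; x4=19).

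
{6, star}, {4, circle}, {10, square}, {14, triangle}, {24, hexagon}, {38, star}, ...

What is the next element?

{62, circle}

First coordinate — each term is the sum of the two before it: 6, 4, 10, 14, 24, 38 → 62.
Shape — repeats star → circle → square → triangle → hexagon: star, circle, square, triangle, hexagon, star → circle.
Combining the parts gives {62, circle}.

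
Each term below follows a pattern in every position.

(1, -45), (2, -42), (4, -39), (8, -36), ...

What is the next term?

First part: 1, 2, 4, 8 → 16 (×2 each step).
Second part goes -45, -42, -39, -36 → -33 (+3 each step).
Combining the parts gives (16, -33).

(16, -33)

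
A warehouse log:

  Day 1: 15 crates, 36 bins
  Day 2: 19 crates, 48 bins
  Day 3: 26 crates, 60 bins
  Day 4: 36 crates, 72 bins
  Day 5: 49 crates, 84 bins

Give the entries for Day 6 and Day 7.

65 crates, 96 bins; 84 crates, 108 bins

Crates — differences are 4, 7, 10, … (increasing by 3 each time): 15, 19, 26, 36, 49 → 65 → 84.
For the bins, +12 each step: 36, 48, 60, 72, 84 → 96 → 108.
So the next two rows are 65 crates, 96 bins and 84 crates, 108 bins.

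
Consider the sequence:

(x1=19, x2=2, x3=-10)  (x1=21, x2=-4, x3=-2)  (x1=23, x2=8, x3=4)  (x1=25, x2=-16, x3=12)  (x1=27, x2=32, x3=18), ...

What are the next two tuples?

X1 — +2 each step: 19, 21, 23, 25, 27 → 29 → 31.
X2 — ×(-2) each step: 2, -4, 8, -16, 32 → -64 → 128.
X3: -10, -2, 4, 12, 18 → 26 → 32 (alternating steps +8, +6, +8, +6, …).
So the next two tuples are (x1=29, x2=-64, x3=26) and (x1=31, x2=128, x3=32).

(x1=29, x2=-64, x3=26), (x1=31, x2=128, x3=32)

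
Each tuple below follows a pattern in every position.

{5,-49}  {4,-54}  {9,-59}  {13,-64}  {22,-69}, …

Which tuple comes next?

{35,-74}

First slot goes 5, 4, 9, 13, 22 → 35 (each term is the sum of the two before it).
Second slot: −5 each step; -49, -54, -59, -64, -69 → -74.
So the next tuple is {35,-74}.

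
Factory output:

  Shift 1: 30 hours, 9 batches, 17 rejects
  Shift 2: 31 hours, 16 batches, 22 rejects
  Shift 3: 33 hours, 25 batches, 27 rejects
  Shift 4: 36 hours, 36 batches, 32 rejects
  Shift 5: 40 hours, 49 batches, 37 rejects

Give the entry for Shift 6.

Hours: differences are 1, 2, 3, … (increasing by 1 each time); 30, 31, 33, 36, 40 → 45.
Batches goes 9, 16, 25, 36, 49 → 64 (perfect squares: 3², 4², 5², …).
Rejects goes 17, 22, 27, 32, 37 → 42 (+5 each step).
Putting it together: 45 hours, 64 batches, 42 rejects.

45 hours, 64 batches, 42 rejects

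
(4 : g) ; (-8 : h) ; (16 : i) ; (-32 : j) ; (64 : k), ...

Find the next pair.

First part: 4, -8, 16, -32, 64 → -128 (×(-2) each step).
Letter: letters move forward 1 place in the alphabet, so g, h, i, j, k → l.
Combining the parts gives (-128 : l).

(-128 : l)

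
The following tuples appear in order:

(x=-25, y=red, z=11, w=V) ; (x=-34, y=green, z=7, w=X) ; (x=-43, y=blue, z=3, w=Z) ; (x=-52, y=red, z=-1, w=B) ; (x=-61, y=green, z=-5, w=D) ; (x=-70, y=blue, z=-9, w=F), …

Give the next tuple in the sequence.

(x=-79, y=red, z=-13, w=H)

X goes -25, -34, -43, -52, -61, -70 → -79 (−9 each step).
Y: red, green, blue, red, green, blue → red (repeats red → green → blue).
For the z, −4 each step: 11, 7, 3, -1, -5, -9 → -13.
For the w, letters move forward 2 places in the alphabet, wrapping Z→A: V, X, Z, B, D, F → H.
So the next tuple is (x=-79, y=red, z=-13, w=H).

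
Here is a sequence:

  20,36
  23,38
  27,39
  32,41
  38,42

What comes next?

For the first component, differences are 3, 4, 5, … (increasing by 1 each time): 20, 23, 27, 32, 38 → 45.
Second component: 36, 38, 39, 41, 42 → 44 (alternating steps +2, +1, +2, +1, …).
Putting it together: 45,44.

45,44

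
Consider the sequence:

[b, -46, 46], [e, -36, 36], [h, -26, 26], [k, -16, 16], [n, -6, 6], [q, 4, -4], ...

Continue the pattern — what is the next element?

Letter — letters move forward 3 places in the alphabet: b, e, h, k, n, q → t.
For the second coordinate, +10 each step: -46, -36, -26, -16, -6, 4 → 14.
Third coordinate goes 46, 36, 26, 16, 6, -4 → -14 (always the negative of the second coordinate).
Putting it together: [t, 14, -14].

[t, 14, -14]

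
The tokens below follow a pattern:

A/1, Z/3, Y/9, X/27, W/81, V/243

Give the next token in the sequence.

U/729

Letter: letters move back 1 place in the alphabet, wrapping A→Z; A, Z, Y, X, W, V → U.
For the second component, ×3 each step: 1, 3, 9, 27, 81, 243 → 729.
Putting it together: U/729.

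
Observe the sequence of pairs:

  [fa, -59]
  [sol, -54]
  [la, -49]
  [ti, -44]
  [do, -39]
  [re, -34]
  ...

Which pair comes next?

[mi, -29]

Note: runs through the solfège scale do→ti, so fa, sol, la, ti, do, re → mi.
For the second value, +5 each step: -59, -54, -49, -44, -39, -34 → -29.
Combining the parts gives [mi, -29].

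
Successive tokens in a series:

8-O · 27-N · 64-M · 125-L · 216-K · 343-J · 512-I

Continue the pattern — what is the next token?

First component: perfect cubes: 2³, 3³, 4³, …; 8, 27, 64, 125, 216, 343, 512 → 729.
Letter — letters move back 1 place in the alphabet: O, N, M, L, K, J, I → H.
Combining the parts gives 729-H.

729-H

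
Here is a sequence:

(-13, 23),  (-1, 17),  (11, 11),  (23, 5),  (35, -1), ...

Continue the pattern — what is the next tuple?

First value goes -13, -1, 11, 23, 35 → 47 (+12 each step).
Second value: −6 each step; 23, 17, 11, 5, -1 → -7.
Combining the parts gives (47, -7).

(47, -7)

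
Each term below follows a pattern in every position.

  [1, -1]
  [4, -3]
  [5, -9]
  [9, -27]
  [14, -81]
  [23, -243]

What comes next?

[37, -729]

For the first entry, each term is the sum of the two before it: 1, 4, 5, 9, 14, 23 → 37.
Second entry: ×3 each step; -1, -3, -9, -27, -81, -243 → -729.
Combining the parts gives [37, -729].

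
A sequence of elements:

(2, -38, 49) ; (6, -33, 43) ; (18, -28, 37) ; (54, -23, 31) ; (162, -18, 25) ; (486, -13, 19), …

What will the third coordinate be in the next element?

Third coordinate: −6 each step, so 49, 43, 37, 31, 25, 19 → 13.

13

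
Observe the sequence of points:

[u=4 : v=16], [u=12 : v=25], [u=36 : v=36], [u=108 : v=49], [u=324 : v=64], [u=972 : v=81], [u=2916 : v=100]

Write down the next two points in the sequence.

[u=8748 : v=121], [u=26244 : v=144]

U: ×3 each step, so 4, 12, 36, 108, 324, 972, 2916 → 8748 → 26244.
For the v, perfect squares: 4², 5², 6², …: 16, 25, 36, 49, 64, 81, 100 → 121 → 144.
Putting the parts together: [u=8748 : v=121] and then [u=26244 : v=144].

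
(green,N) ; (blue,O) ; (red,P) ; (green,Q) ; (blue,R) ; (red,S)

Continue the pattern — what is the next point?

For the colour, repeats green → blue → red: green, blue, red, green, blue, red → green.
Letter: letters move forward 1 place in the alphabet; N, O, P, Q, R, S → T.
Combining the parts gives (green,T).

(green,T)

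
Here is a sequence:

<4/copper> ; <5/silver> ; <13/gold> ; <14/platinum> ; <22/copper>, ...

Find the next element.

First entry: alternating steps +1, +8, +1, +8, …, so 4, 5, 13, 14, 22 → 23.
Metal: repeats copper → silver → gold → platinum; copper, silver, gold, platinum, copper → silver.
So the next element is <23/silver>.

<23/silver>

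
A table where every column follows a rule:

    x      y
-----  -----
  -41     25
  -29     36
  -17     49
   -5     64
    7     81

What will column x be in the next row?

For the column x, +12 each step: -41, -29, -17, -5, 7 → 19.

19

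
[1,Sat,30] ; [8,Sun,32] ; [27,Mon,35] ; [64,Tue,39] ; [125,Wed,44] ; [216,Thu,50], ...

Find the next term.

First value goes 1, 8, 27, 64, 125, 216 → 343 (perfect cubes: 1³, 2³, 3³, …).
Day — runs through the weekdays Mon→Sun: Sat, Sun, Mon, Tue, Wed, Thu → Fri.
Third value: differences are 2, 3, 4, … (increasing by 1 each time); 30, 32, 35, 39, 44, 50 → 57.
So the next term is [343,Fri,57].

[343,Fri,57]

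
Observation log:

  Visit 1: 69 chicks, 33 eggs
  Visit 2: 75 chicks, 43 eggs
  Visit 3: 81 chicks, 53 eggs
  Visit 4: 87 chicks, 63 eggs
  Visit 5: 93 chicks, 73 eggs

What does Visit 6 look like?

99 chicks, 83 eggs

Chicks: +6 each step, so 69, 75, 81, 87, 93 → 99.
Eggs: +10 each step; 33, 43, 53, 63, 73 → 83.
So the next line is 99 chicks, 83 eggs.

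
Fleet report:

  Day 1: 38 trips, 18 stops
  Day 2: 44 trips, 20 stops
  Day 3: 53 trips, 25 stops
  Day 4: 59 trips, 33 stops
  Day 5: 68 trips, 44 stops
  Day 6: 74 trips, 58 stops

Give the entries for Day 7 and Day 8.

Trips: alternating steps +6, +9, +6, +9, …; 38, 44, 53, 59, 68, 74 → 83 → 89.
Stops: differences are 2, 5, 8, … (increasing by 3 each time); 18, 20, 25, 33, 44, 58 → 75 → 95.
Putting the parts together: 83 trips, 75 stops and then 89 trips, 95 stops.

83 trips, 75 stops; 89 trips, 95 stops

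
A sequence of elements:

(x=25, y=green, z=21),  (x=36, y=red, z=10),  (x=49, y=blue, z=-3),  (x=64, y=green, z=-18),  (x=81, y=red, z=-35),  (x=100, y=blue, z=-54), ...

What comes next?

For the x, perfect squares: 5², 6², 7², …: 25, 36, 49, 64, 81, 100 → 121.
For the y, repeats green → red → blue: green, red, blue, green, red, blue → green.
Z: 21, 10, -3, -18, -35, -54 → -75 (together with the x always sums to 46).
So the next element is (x=121, y=green, z=-75).

(x=121, y=green, z=-75)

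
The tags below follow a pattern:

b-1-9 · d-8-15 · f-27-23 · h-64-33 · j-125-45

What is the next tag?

l-216-59

Letter: letters move forward 2 places in the alphabet; b, d, f, h, j → l.
For the second component, perfect cubes: 1³, 2³, 3³, …: 1, 8, 27, 64, 125 → 216.
Third component: differences are 6, 8, 10, … (increasing by 2 each time), so 9, 15, 23, 33, 45 → 59.
So the next tag is l-216-59.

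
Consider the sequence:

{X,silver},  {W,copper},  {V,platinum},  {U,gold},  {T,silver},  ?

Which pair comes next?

{S,copper}

Letter goes X, W, V, U, T → S (letters move back 1 place in the alphabet).
For the metal, repeats silver → copper → platinum → gold: silver, copper, platinum, gold, silver → copper.
So the next pair is {S,copper}.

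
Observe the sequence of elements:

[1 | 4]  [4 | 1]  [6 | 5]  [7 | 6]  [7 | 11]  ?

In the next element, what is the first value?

6

For the first value, differences are 3, 2, 1, … (decreasing by 1 each time): 1, 4, 6, 7, 7 → 6.
Second value — each term is the sum of the two before it: 4, 1, 5, 6, 11 → 17.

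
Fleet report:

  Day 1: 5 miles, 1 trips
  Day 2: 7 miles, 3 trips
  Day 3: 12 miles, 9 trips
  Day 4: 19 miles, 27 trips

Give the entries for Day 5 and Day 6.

Miles — each term is the sum of the two before it: 5, 7, 12, 19 → 31 → 50.
For the trips, ×3 each step: 1, 3, 9, 27 → 81 → 243.
So the next two records are 31 miles, 81 trips and 50 miles, 243 trips.

31 miles, 81 trips; 50 miles, 243 trips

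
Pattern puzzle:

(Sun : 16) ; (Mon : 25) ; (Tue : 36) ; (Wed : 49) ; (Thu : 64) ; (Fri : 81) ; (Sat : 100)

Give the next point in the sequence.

(Sun : 121)

Day goes Sun, Mon, Tue, Wed, Thu, Fri, Sat → Sun (runs through the weekdays Mon→Sun).
Second entry goes 16, 25, 36, 49, 64, 81, 100 → 121 (perfect squares: 4², 5², 6², …).
So the next point is (Sun : 121).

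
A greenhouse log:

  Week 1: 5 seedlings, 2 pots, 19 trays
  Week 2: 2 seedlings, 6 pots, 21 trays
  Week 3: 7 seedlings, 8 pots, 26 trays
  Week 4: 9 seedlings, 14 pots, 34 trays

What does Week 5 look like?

Seedlings goes 5, 2, 7, 9 → 16 (each term is the sum of the two before it).
Pots — each term is the sum of the two before it: 2, 6, 8, 14 → 22.
For the trays, differences are 2, 5, 8, … (increasing by 3 each time): 19, 21, 26, 34 → 45.
Combining the parts gives 16 seedlings, 22 pots, 45 trays.

16 seedlings, 22 pots, 45 trays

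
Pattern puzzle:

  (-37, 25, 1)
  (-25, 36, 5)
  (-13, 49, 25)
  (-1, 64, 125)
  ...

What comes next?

First part goes -37, -25, -13, -1 → 11 (+12 each step).
For the second part, perfect squares: 5², 6², 7², …: 25, 36, 49, 64 → 81.
Third part: ×5 each step; 1, 5, 25, 125 → 625.
So the next tuple is (11, 81, 625).

(11, 81, 625)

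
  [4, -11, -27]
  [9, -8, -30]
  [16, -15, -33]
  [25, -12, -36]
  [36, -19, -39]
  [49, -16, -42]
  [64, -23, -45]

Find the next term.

[81, -20, -48]

First part: perfect squares: 2², 3², 4², …; 4, 9, 16, 25, 36, 49, 64 → 81.
For the second part, alternating steps +3, −7, +3, −7, …: -11, -8, -15, -12, -19, -16, -23 → -20.
Third part: -27, -30, -33, -36, -39, -42, -45 → -48 (−3 each step).
So the next term is [81, -20, -48].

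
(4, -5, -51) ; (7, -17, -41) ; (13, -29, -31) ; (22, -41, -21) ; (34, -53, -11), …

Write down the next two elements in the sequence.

First coordinate: 4, 7, 13, 22, 34 → 49 → 67 (differences are 3, 6, 9, … (increasing by 3 each time)).
Second coordinate: -5, -17, -29, -41, -53 → -65 → -77 (−12 each step).
Third coordinate: -51, -41, -31, -21, -11 → -1 → 9 (+10 each step).
Putting the parts together: (49, -65, -1) and then (67, -77, 9).

(49, -65, -1), (67, -77, 9)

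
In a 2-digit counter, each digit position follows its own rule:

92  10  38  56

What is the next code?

First digit: +2 each step, mod 10; 9, 1, 3, 5 → 7.
Second digit: 2, 0, 8, 6 → 4 (−2 each step, mod 10).
So the next code is 74.

74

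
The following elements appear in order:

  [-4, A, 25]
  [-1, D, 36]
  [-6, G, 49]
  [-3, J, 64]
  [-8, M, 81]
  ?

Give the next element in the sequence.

[-5, P, 100]

First slot goes -4, -1, -6, -3, -8 → -5 (alternating steps +3, −5, +3, −5, …).
Letter — letters move forward 3 places in the alphabet: A, D, G, J, M → P.
Third slot: perfect squares: 5², 6², 7², …, so 25, 36, 49, 64, 81 → 100.
Putting it together: [-5, P, 100].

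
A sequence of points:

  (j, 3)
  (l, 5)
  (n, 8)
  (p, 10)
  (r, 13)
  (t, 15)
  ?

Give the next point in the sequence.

Letter — letters move forward 2 places in the alphabet: j, l, n, p, r, t → v.
Second value: alternating steps +2, +3, +2, +3, …; 3, 5, 8, 10, 13, 15 → 18.
So the next point is (v, 18).

(v, 18)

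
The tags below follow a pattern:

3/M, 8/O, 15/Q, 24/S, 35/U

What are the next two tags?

48/W then 63/Y

First component: 3, 8, 15, 24, 35 → 48 → 63 (differences are 5, 7, 9, … (increasing by 2 each time)).
Letter: M, O, Q, S, U → W → Y (letters move forward 2 places in the alphabet).
So the next two tags are 48/W and 63/Y.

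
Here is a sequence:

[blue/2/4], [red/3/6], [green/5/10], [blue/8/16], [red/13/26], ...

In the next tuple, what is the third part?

Second part goes 2, 3, 5, 8, 13 → 21 (each term is the sum of the two before it).
Third part: always 2 × the second part; 4, 6, 10, 16, 26 → 42.

42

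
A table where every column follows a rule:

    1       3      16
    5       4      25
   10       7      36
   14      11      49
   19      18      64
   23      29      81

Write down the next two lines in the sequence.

28  47  100; 32  76  121

For the first component, alternating steps +4, +5, +4, +5, …: 1, 5, 10, 14, 19, 23 → 28 → 32.
Second component: 3, 4, 7, 11, 18, 29 → 47 → 76 (each term is the sum of the two before it).
Third component — perfect squares: 4², 5², 6², …: 16, 25, 36, 49, 64, 81 → 100 → 121.
So the next two lines are 28  47  100 and 32  76  121.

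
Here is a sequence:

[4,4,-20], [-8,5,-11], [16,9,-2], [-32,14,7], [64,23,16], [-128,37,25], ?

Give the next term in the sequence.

[256,60,34]

First coordinate: ×(-2) each step, so 4, -8, 16, -32, 64, -128 → 256.
Second coordinate — each term is the sum of the two before it: 4, 5, 9, 14, 23, 37 → 60.
For the third coordinate, +9 each step: -20, -11, -2, 7, 16, 25 → 34.
Putting it together: [256,60,34].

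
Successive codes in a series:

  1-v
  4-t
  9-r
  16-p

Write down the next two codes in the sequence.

25-n, 36-l

First component — perfect squares: 1², 2², 3², …: 1, 4, 9, 16 → 25 → 36.
For the letter, letters move back 2 places in the alphabet: v, t, r, p → n → l.
Putting the parts together: 25-n and then 36-l.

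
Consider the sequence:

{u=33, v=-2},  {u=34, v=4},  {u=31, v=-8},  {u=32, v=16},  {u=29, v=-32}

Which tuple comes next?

U: 33, 34, 31, 32, 29 → 30 (alternating steps +1, −3, +1, −3, …).
V goes -2, 4, -8, 16, -32 → 64 (×(-2) each step).
So the next tuple is {u=30, v=64}.

{u=30, v=64}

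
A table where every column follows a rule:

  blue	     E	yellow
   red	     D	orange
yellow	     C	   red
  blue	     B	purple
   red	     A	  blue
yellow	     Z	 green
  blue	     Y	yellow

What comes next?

red  X  orange

First colour goes blue, red, yellow, blue, red, yellow, blue → red (repeats blue → red → yellow).
For the letter, letters move back 1 place in the alphabet, wrapping A→Z: E, D, C, B, A, Z, Y → X.
Second colour goes yellow, orange, red, purple, blue, green, yellow → orange (repeats yellow → orange → red → purple → blue → green).
Putting it together: red  X  orange.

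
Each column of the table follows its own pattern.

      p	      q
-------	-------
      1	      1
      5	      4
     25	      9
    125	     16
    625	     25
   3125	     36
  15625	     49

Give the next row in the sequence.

Column p — ×5 each step: 1, 5, 25, 125, 625, 3125, 15625 → 78125.
Column q: perfect squares: 1², 2², 3², …; 1, 4, 9, 16, 25, 36, 49 → 64.
Putting it together: 78125  64.

78125  64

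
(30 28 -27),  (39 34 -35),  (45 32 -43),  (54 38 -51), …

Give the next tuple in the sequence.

(60 36 -59)

First component — alternating steps +9, +6, +9, +6, …: 30, 39, 45, 54 → 60.
Second component: 28, 34, 32, 38 → 36 (alternating steps +6, −2, +6, −2, …).
Third component: -27, -35, -43, -51 → -59 (−8 each step).
So the next tuple is (60 36 -59).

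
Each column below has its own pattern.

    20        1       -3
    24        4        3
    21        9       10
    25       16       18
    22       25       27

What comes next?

26  36  37

First component: alternating steps +4, −3, +4, −3, …; 20, 24, 21, 25, 22 → 26.
Second component: perfect squares: 1², 2², 3², …; 1, 4, 9, 16, 25 → 36.
For the third component, differences are 6, 7, 8, … (increasing by 1 each time): -3, 3, 10, 18, 27 → 37.
So the next row is 26  36  37.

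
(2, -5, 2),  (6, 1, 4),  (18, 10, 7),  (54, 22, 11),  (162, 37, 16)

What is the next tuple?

First part: ×3 each step, so 2, 6, 18, 54, 162 → 486.
Second part: differences are 6, 9, 12, … (increasing by 3 each time), so -5, 1, 10, 22, 37 → 55.
Third part: 2, 4, 7, 11, 16 → 22 (differences are 2, 3, 4, … (increasing by 1 each time)).
Combining the parts gives (486, 55, 22).

(486, 55, 22)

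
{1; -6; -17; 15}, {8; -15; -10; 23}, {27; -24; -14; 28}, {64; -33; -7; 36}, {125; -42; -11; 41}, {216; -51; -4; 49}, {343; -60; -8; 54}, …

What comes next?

First entry: perfect cubes: 1³, 2³, 3³, …; 1, 8, 27, 64, 125, 216, 343 → 512.
For the second entry, −9 each step: -6, -15, -24, -33, -42, -51, -60 → -69.
Third entry: alternating steps +7, −4, +7, −4, …; -17, -10, -14, -7, -11, -4, -8 → -1.
Fourth entry — alternating steps +8, +5, +8, +5, …: 15, 23, 28, 36, 41, 49, 54 → 62.
Putting it together: {512; -69; -1; 62}.

{512; -69; -1; 62}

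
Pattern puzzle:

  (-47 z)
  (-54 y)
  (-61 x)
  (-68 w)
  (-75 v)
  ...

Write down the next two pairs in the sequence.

(-82 u), (-89 t)

First entry: -47, -54, -61, -68, -75 → -82 → -89 (−7 each step).
For the letter, letters move back 1 place in the alphabet: z, y, x, w, v → u → t.
So the next two pairs are (-82 u) and (-89 t).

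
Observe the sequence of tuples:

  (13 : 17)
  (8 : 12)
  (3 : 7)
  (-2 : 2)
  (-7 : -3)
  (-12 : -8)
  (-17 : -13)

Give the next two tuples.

First part: −5 each step, so 13, 8, 3, -2, -7, -12, -17 → -22 → -27.
Second part — always 4 more than the first part: 17, 12, 7, 2, -3, -8, -13 → -18 → -23.
Putting the parts together: (-22 : -18) and then (-27 : -23).

(-22 : -18), (-27 : -23)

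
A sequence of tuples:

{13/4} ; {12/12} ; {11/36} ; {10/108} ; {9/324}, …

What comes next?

First value goes 13, 12, 11, 10, 9 → 8 (−1 each step).
Second value: ×3 each step, so 4, 12, 36, 108, 324 → 972.
Putting it together: {8/972}.

{8/972}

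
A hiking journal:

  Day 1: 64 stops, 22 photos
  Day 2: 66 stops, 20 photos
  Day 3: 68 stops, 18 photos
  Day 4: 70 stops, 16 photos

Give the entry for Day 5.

72 stops, 14 photos

Stops goes 64, 66, 68, 70 → 72 (+2 each step).
Photos goes 22, 20, 18, 16 → 14 (together with the stops always sums to 86).
So the next line is 72 stops, 14 photos.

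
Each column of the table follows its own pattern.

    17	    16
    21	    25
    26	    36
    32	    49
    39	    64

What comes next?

First component: differences are 4, 5, 6, … (increasing by 1 each time), so 17, 21, 26, 32, 39 → 47.
Second component goes 16, 25, 36, 49, 64 → 81 (perfect squares: 4², 5², 6², …).
Putting it together: 47  81.

47  81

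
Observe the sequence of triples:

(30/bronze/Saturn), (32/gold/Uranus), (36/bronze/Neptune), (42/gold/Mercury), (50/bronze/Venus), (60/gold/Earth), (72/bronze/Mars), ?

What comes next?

For the first part, differences are 2, 4, 6, … (increasing by 2 each time): 30, 32, 36, 42, 50, 60, 72 → 86.
Rank: bronze, gold, bronze, gold, bronze, gold, bronze → gold (alternates bronze ↔ gold).
Planet: Saturn, Uranus, Neptune, Mercury, Venus, Earth, Mars → Jupiter (runs through the planets Mercury→Neptune).
Combining the parts gives (86/gold/Jupiter).

(86/gold/Jupiter)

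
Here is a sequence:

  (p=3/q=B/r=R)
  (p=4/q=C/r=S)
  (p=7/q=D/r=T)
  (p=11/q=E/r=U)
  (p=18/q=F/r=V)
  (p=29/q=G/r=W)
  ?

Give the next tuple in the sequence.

P: 3, 4, 7, 11, 18, 29 → 47 (each term is the sum of the two before it).
Q: B, C, D, E, F, G → H (letters move forward 1 place in the alphabet).
R: letters move forward 1 place in the alphabet; R, S, T, U, V, W → X.
Putting it together: (p=47/q=H/r=X).

(p=47/q=H/r=X)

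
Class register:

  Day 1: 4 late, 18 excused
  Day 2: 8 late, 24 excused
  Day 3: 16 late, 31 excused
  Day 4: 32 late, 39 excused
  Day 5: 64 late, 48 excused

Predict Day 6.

128 late, 58 excused

Late: ×2 each step, so 4, 8, 16, 32, 64 → 128.
Excused: differences are 6, 7, 8, … (increasing by 1 each time); 18, 24, 31, 39, 48 → 58.
Combining the parts gives 128 late, 58 excused.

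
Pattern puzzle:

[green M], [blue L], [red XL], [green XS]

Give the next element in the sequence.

[blue S]

For the colour, repeats green → blue → red: green, blue, red, green → blue.
Size: runs through clothing sizes XS→XL; M, L, XL, XS → S.
Putting it together: [blue S].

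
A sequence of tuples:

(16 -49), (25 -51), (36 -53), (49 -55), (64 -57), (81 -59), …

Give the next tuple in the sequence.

First slot: perfect squares: 4², 5², 6², …; 16, 25, 36, 49, 64, 81 → 100.
Second slot — −2 each step: -49, -51, -53, -55, -57, -59 → -61.
Putting it together: (100 -61).

(100 -61)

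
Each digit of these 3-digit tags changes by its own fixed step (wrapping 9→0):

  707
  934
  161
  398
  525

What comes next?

First digit: +2 each step, mod 10; 7, 9, 1, 3, 5 → 7.
For the second digit, +3 each step, mod 10: 0, 3, 6, 9, 2 → 5.
Third digit: −3 each step, mod 10, so 7, 4, 1, 8, 5 → 2.
Putting it together: 752.

752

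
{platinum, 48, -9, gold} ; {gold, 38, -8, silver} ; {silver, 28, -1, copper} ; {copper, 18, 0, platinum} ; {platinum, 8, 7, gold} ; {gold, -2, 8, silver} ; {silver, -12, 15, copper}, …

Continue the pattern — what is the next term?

First metal: platinum, gold, silver, copper, platinum, gold, silver → copper (repeats platinum → gold → silver → copper).
Second component: −10 each step, so 48, 38, 28, 18, 8, -2, -12 → -22.
Third component: alternating steps +1, +7, +1, +7, …; -9, -8, -1, 0, 7, 8, 15 → 16.
Second metal goes gold, silver, copper, platinum, gold, silver, copper → platinum (repeats gold → silver → copper → platinum).
So the next term is {copper, -22, 16, platinum}.

{copper, -22, 16, platinum}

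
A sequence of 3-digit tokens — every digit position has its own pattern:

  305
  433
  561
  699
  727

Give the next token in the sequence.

855

First digit goes 3, 4, 5, 6, 7 → 8 (+1 each step, mod 10).
Second digit: +3 each step, mod 10; 0, 3, 6, 9, 2 → 5.
For the third digit, −2 each step, mod 10: 5, 3, 1, 9, 7 → 5.
Combining the parts gives 855.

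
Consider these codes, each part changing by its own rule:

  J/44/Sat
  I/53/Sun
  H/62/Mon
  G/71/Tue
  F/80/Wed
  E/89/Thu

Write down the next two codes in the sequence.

Letter: J, I, H, G, F, E → D → C (letters move back 1 place in the alphabet).
For the second component, +9 each step: 44, 53, 62, 71, 80, 89 → 98 → 107.
Day — runs through the weekdays Mon→Sun: Sat, Sun, Mon, Tue, Wed, Thu → Fri → Sat.
Putting the parts together: D/98/Fri and then C/107/Sat.

D/98/Fri, C/107/Sat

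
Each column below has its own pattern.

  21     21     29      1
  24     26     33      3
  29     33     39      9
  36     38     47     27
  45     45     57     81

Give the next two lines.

First component: differences are 3, 5, 7, … (increasing by 2 each time), so 21, 24, 29, 36, 45 → 56 → 69.
Second component: alternating steps +5, +7, +5, +7, …; 21, 26, 33, 38, 45 → 50 → 57.
Third component goes 29, 33, 39, 47, 57 → 69 → 83 (differences are 4, 6, 8, … (increasing by 2 each time)).
Fourth component: ×3 each step; 1, 3, 9, 27, 81 → 243 → 729.
So the next two lines are 56  50  69  243 and 69  57  83  729.

56  50  69  243; 69  57  83  729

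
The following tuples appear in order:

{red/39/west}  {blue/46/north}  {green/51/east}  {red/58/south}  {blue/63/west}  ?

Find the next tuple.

{green/70/north}

For the colour, repeats red → blue → green: red, blue, green, red, blue → green.
Second component: alternating steps +7, +5, +7, +5, …, so 39, 46, 51, 58, 63 → 70.
Direction — repeats west → north → east → south: west, north, east, south, west → north.
Combining the parts gives {green/70/north}.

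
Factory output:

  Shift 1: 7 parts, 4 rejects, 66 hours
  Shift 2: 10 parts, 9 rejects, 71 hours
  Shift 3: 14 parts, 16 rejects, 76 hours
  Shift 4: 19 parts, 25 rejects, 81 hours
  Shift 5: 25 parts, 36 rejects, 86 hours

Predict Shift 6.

Parts goes 7, 10, 14, 19, 25 → 32 (differences are 3, 4, 5, … (increasing by 1 each time)).
Rejects: perfect squares: 2², 3², 4², …; 4, 9, 16, 25, 36 → 49.
For the hours, +5 each step: 66, 71, 76, 81, 86 → 91.
Combining the parts gives 32 parts, 49 rejects, 91 hours.

32 parts, 49 rejects, 91 hours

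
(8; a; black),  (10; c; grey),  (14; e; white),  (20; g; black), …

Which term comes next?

(28; i; grey)

First part — differences are 2, 4, 6, … (increasing by 2 each time): 8, 10, 14, 20 → 28.
Letter: letters move forward 2 places in the alphabet; a, c, e, g → i.
Shade — repeats black → grey → white: black, grey, white, black → grey.
Putting it together: (28; i; grey).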